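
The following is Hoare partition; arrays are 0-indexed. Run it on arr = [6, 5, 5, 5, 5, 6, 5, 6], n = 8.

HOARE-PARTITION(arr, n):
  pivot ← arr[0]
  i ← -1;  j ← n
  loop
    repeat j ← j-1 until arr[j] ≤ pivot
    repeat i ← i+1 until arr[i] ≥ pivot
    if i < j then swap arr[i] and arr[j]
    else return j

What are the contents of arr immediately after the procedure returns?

pivot = arr[0] = 6; i = -1, j = 8
j→7 (arr[7]=6≤6), i→0 (arr[0]=6≥6); i<j, swap → [6, 5, 5, 5, 5, 6, 5, 6]
j→6 (arr[6]=5≤6), i→5 (arr[5]=6≥6); i<j, swap → [6, 5, 5, 5, 5, 5, 6, 6]
j→5, i→6; i≥j, return j=5. arr = [6, 5, 5, 5, 5, 5, 6, 6]

[6, 5, 5, 5, 5, 5, 6, 6]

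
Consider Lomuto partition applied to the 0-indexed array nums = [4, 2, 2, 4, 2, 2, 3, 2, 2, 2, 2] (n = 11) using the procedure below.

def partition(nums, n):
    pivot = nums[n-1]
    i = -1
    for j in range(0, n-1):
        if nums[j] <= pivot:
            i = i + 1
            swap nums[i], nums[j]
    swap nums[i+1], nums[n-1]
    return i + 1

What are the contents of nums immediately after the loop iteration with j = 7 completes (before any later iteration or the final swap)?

pivot = nums[10] = 2; i = -1
j=0: nums[0]=4 > 2 → no swap
j=1: nums[1]=2 ≤ 2 → i=0, swap nums[0],nums[1] → [2, 4, 2, 4, 2, 2, 3, 2, 2, 2, 2]
j=2: nums[2]=2 ≤ 2 → i=1, swap nums[1],nums[2] → [2, 2, 4, 4, 2, 2, 3, 2, 2, 2, 2]
j=3: nums[3]=4 > 2 → no swap
j=4: nums[4]=2 ≤ 2 → i=2, swap nums[2],nums[4] → [2, 2, 2, 4, 4, 2, 3, 2, 2, 2, 2]
j=5: nums[5]=2 ≤ 2 → i=3, swap nums[3],nums[5] → [2, 2, 2, 2, 4, 4, 3, 2, 2, 2, 2]
j=6: nums[6]=3 > 2 → no swap
j=7: nums[7]=2 ≤ 2 → i=4, swap nums[4],nums[7] → [2, 2, 2, 2, 2, 4, 3, 4, 2, 2, 2]
(after j=7) nums = [2, 2, 2, 2, 2, 4, 3, 4, 2, 2, 2]

[2, 2, 2, 2, 2, 4, 3, 4, 2, 2, 2]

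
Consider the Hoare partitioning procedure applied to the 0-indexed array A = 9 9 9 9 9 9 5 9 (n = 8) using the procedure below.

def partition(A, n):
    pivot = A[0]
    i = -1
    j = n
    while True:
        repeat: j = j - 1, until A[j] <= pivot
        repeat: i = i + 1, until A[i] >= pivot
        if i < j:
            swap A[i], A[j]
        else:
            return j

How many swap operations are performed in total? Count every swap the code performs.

pivot=9
j stops at 7 (9), i stops at 0 (9); swap ⇒ 9 9 9 9 9 9 5 9
j stops at 6 (5), i stops at 1 (9); swap ⇒ 9 5 9 9 9 9 9 9
j stops at 5 (9), i stops at 2 (9); swap ⇒ 9 5 9 9 9 9 9 9
j stops at 4 (9), i stops at 3 (9); swap ⇒ 9 5 9 9 9 9 9 9
j stops at 3, i stops at 4; i≥j ⇒ return 3. A=9 5 9 9 9 9 9 9

4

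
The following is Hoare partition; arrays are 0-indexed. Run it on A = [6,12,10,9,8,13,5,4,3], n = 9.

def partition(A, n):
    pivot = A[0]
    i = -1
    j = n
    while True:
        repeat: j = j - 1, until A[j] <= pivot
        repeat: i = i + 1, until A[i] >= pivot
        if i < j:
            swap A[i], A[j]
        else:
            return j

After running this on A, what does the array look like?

pivot=6
j stops at 8 (3), i stops at 0 (6); swap ⇒ [3,12,10,9,8,13,5,4,6]
j stops at 7 (4), i stops at 1 (12); swap ⇒ [3,4,10,9,8,13,5,12,6]
j stops at 6 (5), i stops at 2 (10); swap ⇒ [3,4,5,9,8,13,10,12,6]
j stops at 2, i stops at 3; i≥j ⇒ return 2. A=[3,4,5,9,8,13,10,12,6]

[3,4,5,9,8,13,10,12,6]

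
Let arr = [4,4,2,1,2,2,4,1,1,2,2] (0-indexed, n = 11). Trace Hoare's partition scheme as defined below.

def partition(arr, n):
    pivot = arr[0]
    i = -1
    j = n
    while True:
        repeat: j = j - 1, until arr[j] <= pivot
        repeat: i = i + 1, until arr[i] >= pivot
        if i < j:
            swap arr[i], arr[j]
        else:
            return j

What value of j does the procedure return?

pivot = arr[0] = 4; i = -1, j = 11
j→10 (arr[10]=2≤4), i→0 (arr[0]=4≥4); i<j, swap → [2,4,2,1,2,2,4,1,1,2,4]
j→9 (arr[9]=2≤4), i→1 (arr[1]=4≥4); i<j, swap → [2,2,2,1,2,2,4,1,1,4,4]
j→8 (arr[8]=1≤4), i→6 (arr[6]=4≥4); i<j, swap → [2,2,2,1,2,2,1,1,4,4,4]
j→7, i→8; i≥j, return j=7. arr = [2,2,2,1,2,2,1,1,4,4,4]

7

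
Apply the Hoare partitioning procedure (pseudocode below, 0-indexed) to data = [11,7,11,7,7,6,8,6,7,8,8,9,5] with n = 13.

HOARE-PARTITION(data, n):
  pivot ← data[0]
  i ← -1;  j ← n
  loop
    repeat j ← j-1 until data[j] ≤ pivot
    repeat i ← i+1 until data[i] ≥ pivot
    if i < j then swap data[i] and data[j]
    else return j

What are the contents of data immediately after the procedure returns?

[5,7,9,7,7,6,8,6,7,8,8,11,11]

pivot=11
j stops at 12 (5), i stops at 0 (11); swap ⇒ [5,7,11,7,7,6,8,6,7,8,8,9,11]
j stops at 11 (9), i stops at 2 (11); swap ⇒ [5,7,9,7,7,6,8,6,7,8,8,11,11]
j stops at 10, i stops at 11; i≥j ⇒ return 10. data=[5,7,9,7,7,6,8,6,7,8,8,11,11]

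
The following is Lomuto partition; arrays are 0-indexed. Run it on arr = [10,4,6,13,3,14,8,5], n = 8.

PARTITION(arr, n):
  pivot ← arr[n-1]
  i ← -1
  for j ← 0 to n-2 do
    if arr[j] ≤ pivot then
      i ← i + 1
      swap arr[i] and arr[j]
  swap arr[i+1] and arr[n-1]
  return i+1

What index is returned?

2

pivot=5, i=-1
j=0: 10>5, skip
j=1: 4≤5, i=0, swap(0,1) ⇒ [4,10,6,13,3,14,8,5]
j=2: 6>5, skip
j=3: 13>5, skip
j=4: 3≤5, i=1, swap(1,4) ⇒ [4,3,6,13,10,14,8,5]
j=5: 14>5, skip
j=6: 8>5, skip
swap(2,7) ⇒ [4,3,5,13,10,14,8,6]; return 2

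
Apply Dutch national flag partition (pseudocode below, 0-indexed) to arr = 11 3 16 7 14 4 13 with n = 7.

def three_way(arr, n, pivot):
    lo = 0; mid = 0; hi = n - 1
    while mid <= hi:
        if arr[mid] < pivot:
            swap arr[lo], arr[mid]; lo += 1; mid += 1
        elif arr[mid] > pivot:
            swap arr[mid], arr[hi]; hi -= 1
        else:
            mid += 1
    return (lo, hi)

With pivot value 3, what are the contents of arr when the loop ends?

pivot = 3; lo=0, mid=0, hi=6
arr[mid]=11>3: swap arr[0],arr[6]; hi=5 → 13 3 16 7 14 4 11
arr[mid]=13>3: swap arr[0],arr[5]; hi=4 → 4 3 16 7 14 13 11
arr[mid]=4>3: swap arr[0],arr[4]; hi=3 → 14 3 16 7 4 13 11
arr[mid]=14>3: swap arr[0],arr[3]; hi=2 → 7 3 16 14 4 13 11
arr[mid]=7>3: swap arr[0],arr[2]; hi=1 → 16 3 7 14 4 13 11
arr[mid]=16>3: swap arr[0],arr[1]; hi=0 → 3 16 7 14 4 13 11
arr[mid]=3=3: mid=1
end: lo=0, hi=0; arr = 3 16 7 14 4 13 11

3 16 7 14 4 13 11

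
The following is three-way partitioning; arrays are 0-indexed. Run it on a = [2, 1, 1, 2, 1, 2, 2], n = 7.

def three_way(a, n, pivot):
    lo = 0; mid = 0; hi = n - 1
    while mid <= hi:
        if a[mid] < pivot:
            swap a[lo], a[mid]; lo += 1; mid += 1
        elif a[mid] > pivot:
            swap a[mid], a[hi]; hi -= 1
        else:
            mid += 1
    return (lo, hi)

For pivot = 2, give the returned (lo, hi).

(3, 6)

lo=0 mid=0 hi=6
2=2: mid=1
1<2: swap(0,1), lo=1 mid=2 ⇒ [1, 2, 1, 2, 1, 2, 2]
1<2: swap(1,2), lo=2 mid=3 ⇒ [1, 1, 2, 2, 1, 2, 2]
2=2: mid=4
1<2: swap(2,4), lo=3 mid=5 ⇒ [1, 1, 1, 2, 2, 2, 2]
2=2: mid=6
2=2: mid=7
done. lo=3 hi=6; a=[1, 1, 1, 2, 2, 2, 2]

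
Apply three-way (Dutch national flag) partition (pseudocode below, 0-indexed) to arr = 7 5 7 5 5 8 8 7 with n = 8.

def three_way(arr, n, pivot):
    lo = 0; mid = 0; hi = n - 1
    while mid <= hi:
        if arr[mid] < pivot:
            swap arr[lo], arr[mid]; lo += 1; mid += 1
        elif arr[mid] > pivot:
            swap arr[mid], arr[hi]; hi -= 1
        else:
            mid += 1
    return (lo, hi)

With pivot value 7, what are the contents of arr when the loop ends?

lo=0 mid=0 hi=7
7=7: mid=1
5<7: swap(0,1), lo=1 mid=2 ⇒ 5 7 7 5 5 8 8 7
7=7: mid=3
5<7: swap(1,3), lo=2 mid=4 ⇒ 5 5 7 7 5 8 8 7
5<7: swap(2,4), lo=3 mid=5 ⇒ 5 5 5 7 7 8 8 7
8>7: swap(5,7), hi=6 ⇒ 5 5 5 7 7 7 8 8
7=7: mid=6
8>7: swap(6,6), hi=5 ⇒ 5 5 5 7 7 7 8 8
done. lo=3 hi=5; arr=5 5 5 7 7 7 8 8

5 5 5 7 7 7 8 8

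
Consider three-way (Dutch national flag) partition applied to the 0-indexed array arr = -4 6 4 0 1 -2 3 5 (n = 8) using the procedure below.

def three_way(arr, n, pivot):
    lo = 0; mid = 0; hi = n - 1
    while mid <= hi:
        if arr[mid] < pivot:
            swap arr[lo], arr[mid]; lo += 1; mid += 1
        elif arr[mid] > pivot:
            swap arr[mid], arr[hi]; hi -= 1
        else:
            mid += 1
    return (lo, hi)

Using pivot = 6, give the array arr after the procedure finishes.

-4 4 0 1 -2 3 5 6

pivot = 6; lo=0, mid=0, hi=7
arr[mid]=-4<6: swap arr[0],arr[0]; lo=1,mid=1 → -4 6 4 0 1 -2 3 5
arr[mid]=6=6: mid=2
arr[mid]=4<6: swap arr[1],arr[2]; lo=2,mid=3 → -4 4 6 0 1 -2 3 5
arr[mid]=0<6: swap arr[2],arr[3]; lo=3,mid=4 → -4 4 0 6 1 -2 3 5
arr[mid]=1<6: swap arr[3],arr[4]; lo=4,mid=5 → -4 4 0 1 6 -2 3 5
arr[mid]=-2<6: swap arr[4],arr[5]; lo=5,mid=6 → -4 4 0 1 -2 6 3 5
arr[mid]=3<6: swap arr[5],arr[6]; lo=6,mid=7 → -4 4 0 1 -2 3 6 5
arr[mid]=5<6: swap arr[6],arr[7]; lo=7,mid=8 → -4 4 0 1 -2 3 5 6
end: lo=7, hi=7; arr = -4 4 0 1 -2 3 5 6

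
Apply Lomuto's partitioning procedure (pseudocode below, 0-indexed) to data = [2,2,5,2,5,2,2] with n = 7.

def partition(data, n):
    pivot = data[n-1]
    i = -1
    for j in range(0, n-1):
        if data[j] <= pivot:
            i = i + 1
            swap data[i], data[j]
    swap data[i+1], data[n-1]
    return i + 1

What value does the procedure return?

pivot=2, i=-1
j=0: 2≤2, i=0, swap(0,0) ⇒ [2,2,5,2,5,2,2]
j=1: 2≤2, i=1, swap(1,1) ⇒ [2,2,5,2,5,2,2]
j=2: 5>2, skip
j=3: 2≤2, i=2, swap(2,3) ⇒ [2,2,2,5,5,2,2]
j=4: 5>2, skip
j=5: 2≤2, i=3, swap(3,5) ⇒ [2,2,2,2,5,5,2]
swap(4,6) ⇒ [2,2,2,2,2,5,5]; return 4

4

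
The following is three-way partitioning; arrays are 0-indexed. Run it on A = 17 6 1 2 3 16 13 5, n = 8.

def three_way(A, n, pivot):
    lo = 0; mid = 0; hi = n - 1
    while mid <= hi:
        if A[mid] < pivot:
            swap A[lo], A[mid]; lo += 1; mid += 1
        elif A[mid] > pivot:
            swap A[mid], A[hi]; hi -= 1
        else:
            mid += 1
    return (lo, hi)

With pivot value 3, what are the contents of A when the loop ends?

2 1 3 6 16 13 5 17

lo=0 mid=0 hi=7
17>3: swap(0,7), hi=6 ⇒ 5 6 1 2 3 16 13 17
5>3: swap(0,6), hi=5 ⇒ 13 6 1 2 3 16 5 17
13>3: swap(0,5), hi=4 ⇒ 16 6 1 2 3 13 5 17
16>3: swap(0,4), hi=3 ⇒ 3 6 1 2 16 13 5 17
3=3: mid=1
6>3: swap(1,3), hi=2 ⇒ 3 2 1 6 16 13 5 17
2<3: swap(0,1), lo=1 mid=2 ⇒ 2 3 1 6 16 13 5 17
1<3: swap(1,2), lo=2 mid=3 ⇒ 2 1 3 6 16 13 5 17
done. lo=2 hi=2; A=2 1 3 6 16 13 5 17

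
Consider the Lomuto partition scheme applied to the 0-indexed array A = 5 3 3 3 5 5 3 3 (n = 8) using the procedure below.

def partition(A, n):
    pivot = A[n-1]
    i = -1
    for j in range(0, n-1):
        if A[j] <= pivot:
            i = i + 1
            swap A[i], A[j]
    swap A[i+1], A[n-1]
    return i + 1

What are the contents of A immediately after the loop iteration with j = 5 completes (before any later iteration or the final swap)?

3 3 3 5 5 5 3 3

pivot = A[7] = 3; i = -1
j=0: A[0]=5 > 3 → no swap
j=1: A[1]=3 ≤ 3 → i=0, swap A[0],A[1] → 3 5 3 3 5 5 3 3
j=2: A[2]=3 ≤ 3 → i=1, swap A[1],A[2] → 3 3 5 3 5 5 3 3
j=3: A[3]=3 ≤ 3 → i=2, swap A[2],A[3] → 3 3 3 5 5 5 3 3
j=4: A[4]=5 > 3 → no swap
j=5: A[5]=5 > 3 → no swap
(after j=5) A = 3 3 3 5 5 5 3 3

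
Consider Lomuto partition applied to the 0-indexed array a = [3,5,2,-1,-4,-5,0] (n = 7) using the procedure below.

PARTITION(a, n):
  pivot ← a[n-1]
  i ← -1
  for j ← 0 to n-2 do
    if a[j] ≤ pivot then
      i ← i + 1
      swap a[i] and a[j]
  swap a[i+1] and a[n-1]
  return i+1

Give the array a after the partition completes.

[-1,-4,-5,0,5,2,3]

pivot = a[6] = 0; i = -1
j=0: a[0]=3 > 0 → no swap
j=1: a[1]=5 > 0 → no swap
j=2: a[2]=2 > 0 → no swap
j=3: a[3]=-1 ≤ 0 → i=0, swap a[0],a[3] → [-1,5,2,3,-4,-5,0]
j=4: a[4]=-4 ≤ 0 → i=1, swap a[1],a[4] → [-1,-4,2,3,5,-5,0]
j=5: a[5]=-5 ≤ 0 → i=2, swap a[2],a[5] → [-1,-4,-5,3,5,2,0]
final swap a[3],a[6] → [-1,-4,-5,0,5,2,3]; return 3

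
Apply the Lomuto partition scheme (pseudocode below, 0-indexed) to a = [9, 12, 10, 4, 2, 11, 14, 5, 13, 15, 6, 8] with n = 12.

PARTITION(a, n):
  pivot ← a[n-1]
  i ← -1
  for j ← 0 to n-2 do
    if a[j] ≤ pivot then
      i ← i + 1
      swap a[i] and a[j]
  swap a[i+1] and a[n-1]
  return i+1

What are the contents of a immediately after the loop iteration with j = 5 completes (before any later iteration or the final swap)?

[4, 2, 10, 9, 12, 11, 14, 5, 13, 15, 6, 8]

pivot = a[11] = 8; i = -1
j=0: a[0]=9 > 8 → no swap
j=1: a[1]=12 > 8 → no swap
j=2: a[2]=10 > 8 → no swap
j=3: a[3]=4 ≤ 8 → i=0, swap a[0],a[3] → [4, 12, 10, 9, 2, 11, 14, 5, 13, 15, 6, 8]
j=4: a[4]=2 ≤ 8 → i=1, swap a[1],a[4] → [4, 2, 10, 9, 12, 11, 14, 5, 13, 15, 6, 8]
j=5: a[5]=11 > 8 → no swap
(after j=5) a = [4, 2, 10, 9, 12, 11, 14, 5, 13, 15, 6, 8]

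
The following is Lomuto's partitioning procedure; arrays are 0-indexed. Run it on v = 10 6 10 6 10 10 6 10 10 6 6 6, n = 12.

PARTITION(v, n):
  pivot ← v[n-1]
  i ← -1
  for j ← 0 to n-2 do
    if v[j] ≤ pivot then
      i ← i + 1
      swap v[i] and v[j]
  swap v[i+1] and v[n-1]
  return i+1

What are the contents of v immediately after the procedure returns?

pivot=6, i=-1
j=0: 10>6, skip
j=1: 6≤6, i=0, swap(0,1) ⇒ 6 10 10 6 10 10 6 10 10 6 6 6
j=2: 10>6, skip
j=3: 6≤6, i=1, swap(1,3) ⇒ 6 6 10 10 10 10 6 10 10 6 6 6
j=4: 10>6, skip
j=5: 10>6, skip
j=6: 6≤6, i=2, swap(2,6) ⇒ 6 6 6 10 10 10 10 10 10 6 6 6
j=7: 10>6, skip
j=8: 10>6, skip
j=9: 6≤6, i=3, swap(3,9) ⇒ 6 6 6 6 10 10 10 10 10 10 6 6
j=10: 6≤6, i=4, swap(4,10) ⇒ 6 6 6 6 6 10 10 10 10 10 10 6
swap(5,11) ⇒ 6 6 6 6 6 6 10 10 10 10 10 10; return 5

6 6 6 6 6 6 10 10 10 10 10 10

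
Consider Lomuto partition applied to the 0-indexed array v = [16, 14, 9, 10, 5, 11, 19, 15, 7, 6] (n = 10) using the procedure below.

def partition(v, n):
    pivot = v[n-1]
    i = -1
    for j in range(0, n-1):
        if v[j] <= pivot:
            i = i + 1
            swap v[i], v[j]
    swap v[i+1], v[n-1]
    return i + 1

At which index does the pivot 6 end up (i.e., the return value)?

1

pivot = v[9] = 6; i = -1
j=0: v[0]=16 > 6 → no swap
j=1: v[1]=14 > 6 → no swap
j=2: v[2]=9 > 6 → no swap
j=3: v[3]=10 > 6 → no swap
j=4: v[4]=5 ≤ 6 → i=0, swap v[0],v[4] → [5, 14, 9, 10, 16, 11, 19, 15, 7, 6]
j=5: v[5]=11 > 6 → no swap
j=6: v[6]=19 > 6 → no swap
j=7: v[7]=15 > 6 → no swap
j=8: v[8]=7 > 6 → no swap
final swap v[1],v[9] → [5, 6, 9, 10, 16, 11, 19, 15, 7, 14]; return 1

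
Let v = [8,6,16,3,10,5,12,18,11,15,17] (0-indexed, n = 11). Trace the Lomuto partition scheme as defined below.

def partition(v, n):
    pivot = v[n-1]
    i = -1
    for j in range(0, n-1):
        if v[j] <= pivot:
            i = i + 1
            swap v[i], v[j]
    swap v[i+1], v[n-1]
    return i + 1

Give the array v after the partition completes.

[8,6,16,3,10,5,12,11,15,17,18]

pivot=17, i=-1
j=0: 8≤17, i=0, swap(0,0) ⇒ [8,6,16,3,10,5,12,18,11,15,17]
j=1: 6≤17, i=1, swap(1,1) ⇒ [8,6,16,3,10,5,12,18,11,15,17]
j=2: 16≤17, i=2, swap(2,2) ⇒ [8,6,16,3,10,5,12,18,11,15,17]
j=3: 3≤17, i=3, swap(3,3) ⇒ [8,6,16,3,10,5,12,18,11,15,17]
j=4: 10≤17, i=4, swap(4,4) ⇒ [8,6,16,3,10,5,12,18,11,15,17]
j=5: 5≤17, i=5, swap(5,5) ⇒ [8,6,16,3,10,5,12,18,11,15,17]
j=6: 12≤17, i=6, swap(6,6) ⇒ [8,6,16,3,10,5,12,18,11,15,17]
j=7: 18>17, skip
j=8: 11≤17, i=7, swap(7,8) ⇒ [8,6,16,3,10,5,12,11,18,15,17]
j=9: 15≤17, i=8, swap(8,9) ⇒ [8,6,16,3,10,5,12,11,15,18,17]
swap(9,10) ⇒ [8,6,16,3,10,5,12,11,15,17,18]; return 9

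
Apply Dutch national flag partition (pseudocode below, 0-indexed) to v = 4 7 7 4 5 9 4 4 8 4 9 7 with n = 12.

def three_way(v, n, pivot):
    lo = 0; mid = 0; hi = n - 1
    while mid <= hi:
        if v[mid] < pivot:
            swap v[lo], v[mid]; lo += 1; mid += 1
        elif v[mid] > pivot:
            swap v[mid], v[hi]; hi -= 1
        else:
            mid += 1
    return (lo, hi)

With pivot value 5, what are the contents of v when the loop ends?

4 4 4 4 4 5 9 8 7 9 7 7

pivot = 5; lo=0, mid=0, hi=11
v[mid]=4<5: swap v[0],v[0]; lo=1,mid=1 → 4 7 7 4 5 9 4 4 8 4 9 7
v[mid]=7>5: swap v[1],v[11]; hi=10 → 4 7 7 4 5 9 4 4 8 4 9 7
v[mid]=7>5: swap v[1],v[10]; hi=9 → 4 9 7 4 5 9 4 4 8 4 7 7
v[mid]=9>5: swap v[1],v[9]; hi=8 → 4 4 7 4 5 9 4 4 8 9 7 7
v[mid]=4<5: swap v[1],v[1]; lo=2,mid=2 → 4 4 7 4 5 9 4 4 8 9 7 7
v[mid]=7>5: swap v[2],v[8]; hi=7 → 4 4 8 4 5 9 4 4 7 9 7 7
v[mid]=8>5: swap v[2],v[7]; hi=6 → 4 4 4 4 5 9 4 8 7 9 7 7
v[mid]=4<5: swap v[2],v[2]; lo=3,mid=3 → 4 4 4 4 5 9 4 8 7 9 7 7
v[mid]=4<5: swap v[3],v[3]; lo=4,mid=4 → 4 4 4 4 5 9 4 8 7 9 7 7
v[mid]=5=5: mid=5
v[mid]=9>5: swap v[5],v[6]; hi=5 → 4 4 4 4 5 4 9 8 7 9 7 7
v[mid]=4<5: swap v[4],v[5]; lo=5,mid=6 → 4 4 4 4 4 5 9 8 7 9 7 7
end: lo=5, hi=5; v = 4 4 4 4 4 5 9 8 7 9 7 7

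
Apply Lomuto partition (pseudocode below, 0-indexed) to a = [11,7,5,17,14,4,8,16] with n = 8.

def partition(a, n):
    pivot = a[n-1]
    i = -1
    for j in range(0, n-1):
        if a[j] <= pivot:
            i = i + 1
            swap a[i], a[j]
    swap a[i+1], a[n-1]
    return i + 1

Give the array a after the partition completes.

pivot = a[7] = 16; i = -1
j=0: a[0]=11 ≤ 16 → i=0, swap a[0],a[0] (no change) → [11,7,5,17,14,4,8,16]
j=1: a[1]=7 ≤ 16 → i=1, swap a[1],a[1] (no change) → [11,7,5,17,14,4,8,16]
j=2: a[2]=5 ≤ 16 → i=2, swap a[2],a[2] (no change) → [11,7,5,17,14,4,8,16]
j=3: a[3]=17 > 16 → no swap
j=4: a[4]=14 ≤ 16 → i=3, swap a[3],a[4] → [11,7,5,14,17,4,8,16]
j=5: a[5]=4 ≤ 16 → i=4, swap a[4],a[5] → [11,7,5,14,4,17,8,16]
j=6: a[6]=8 ≤ 16 → i=5, swap a[5],a[6] → [11,7,5,14,4,8,17,16]
final swap a[6],a[7] → [11,7,5,14,4,8,16,17]; return 6

[11,7,5,14,4,8,16,17]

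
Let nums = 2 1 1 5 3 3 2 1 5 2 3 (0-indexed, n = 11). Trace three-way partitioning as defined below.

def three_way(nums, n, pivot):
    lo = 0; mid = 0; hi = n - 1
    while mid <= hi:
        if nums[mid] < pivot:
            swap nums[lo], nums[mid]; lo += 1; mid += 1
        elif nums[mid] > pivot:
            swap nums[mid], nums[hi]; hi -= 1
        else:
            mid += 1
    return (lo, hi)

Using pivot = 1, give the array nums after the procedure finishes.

1 1 1 3 3 2 5 5 2 3 2

lo=0 mid=0 hi=10
2>1: swap(0,10), hi=9 ⇒ 3 1 1 5 3 3 2 1 5 2 2
3>1: swap(0,9), hi=8 ⇒ 2 1 1 5 3 3 2 1 5 3 2
2>1: swap(0,8), hi=7 ⇒ 5 1 1 5 3 3 2 1 2 3 2
5>1: swap(0,7), hi=6 ⇒ 1 1 1 5 3 3 2 5 2 3 2
1=1: mid=1
1=1: mid=2
1=1: mid=3
5>1: swap(3,6), hi=5 ⇒ 1 1 1 2 3 3 5 5 2 3 2
2>1: swap(3,5), hi=4 ⇒ 1 1 1 3 3 2 5 5 2 3 2
3>1: swap(3,4), hi=3 ⇒ 1 1 1 3 3 2 5 5 2 3 2
3>1: swap(3,3), hi=2 ⇒ 1 1 1 3 3 2 5 5 2 3 2
done. lo=0 hi=2; nums=1 1 1 3 3 2 5 5 2 3 2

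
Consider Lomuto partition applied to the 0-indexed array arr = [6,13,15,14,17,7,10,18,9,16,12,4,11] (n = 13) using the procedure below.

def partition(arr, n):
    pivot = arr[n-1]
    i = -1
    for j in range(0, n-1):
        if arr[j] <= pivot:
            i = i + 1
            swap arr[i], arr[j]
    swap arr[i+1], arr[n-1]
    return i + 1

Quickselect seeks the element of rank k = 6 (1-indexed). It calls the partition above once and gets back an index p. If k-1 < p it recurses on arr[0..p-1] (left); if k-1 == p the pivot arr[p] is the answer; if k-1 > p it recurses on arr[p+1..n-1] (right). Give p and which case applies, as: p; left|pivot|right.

5; pivot

pivot = arr[12] = 11; i = -1
j=0: arr[0]=6 ≤ 11 → i=0, swap arr[0],arr[0] (no change) → [6,13,15,14,17,7,10,18,9,16,12,4,11]
j=1: arr[1]=13 > 11 → no swap
j=2: arr[2]=15 > 11 → no swap
j=3: arr[3]=14 > 11 → no swap
j=4: arr[4]=17 > 11 → no swap
j=5: arr[5]=7 ≤ 11 → i=1, swap arr[1],arr[5] → [6,7,15,14,17,13,10,18,9,16,12,4,11]
j=6: arr[6]=10 ≤ 11 → i=2, swap arr[2],arr[6] → [6,7,10,14,17,13,15,18,9,16,12,4,11]
j=7: arr[7]=18 > 11 → no swap
j=8: arr[8]=9 ≤ 11 → i=3, swap arr[3],arr[8] → [6,7,10,9,17,13,15,18,14,16,12,4,11]
j=9: arr[9]=16 > 11 → no swap
j=10: arr[10]=12 > 11 → no swap
j=11: arr[11]=4 ≤ 11 → i=4, swap arr[4],arr[11] → [6,7,10,9,4,13,15,18,14,16,12,17,11]
final swap arr[5],arr[12] → [6,7,10,9,4,11,15,18,14,16,12,17,13]; return 5
p = 5; k-1 = 5 == 5 ⇒ pivot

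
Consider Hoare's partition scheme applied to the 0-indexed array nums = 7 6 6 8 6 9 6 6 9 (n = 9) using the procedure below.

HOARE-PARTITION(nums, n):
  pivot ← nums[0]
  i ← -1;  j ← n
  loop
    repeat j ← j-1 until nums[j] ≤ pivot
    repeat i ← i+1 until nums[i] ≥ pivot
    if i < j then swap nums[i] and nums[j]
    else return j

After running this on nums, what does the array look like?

pivot = nums[0] = 7; i = -1, j = 9
j→7 (nums[7]=6≤7), i→0 (nums[0]=7≥7); i<j, swap → 6 6 6 8 6 9 6 7 9
j→6 (nums[6]=6≤7), i→3 (nums[3]=8≥7); i<j, swap → 6 6 6 6 6 9 8 7 9
j→4, i→5; i≥j, return j=4. nums = 6 6 6 6 6 9 8 7 9

6 6 6 6 6 9 8 7 9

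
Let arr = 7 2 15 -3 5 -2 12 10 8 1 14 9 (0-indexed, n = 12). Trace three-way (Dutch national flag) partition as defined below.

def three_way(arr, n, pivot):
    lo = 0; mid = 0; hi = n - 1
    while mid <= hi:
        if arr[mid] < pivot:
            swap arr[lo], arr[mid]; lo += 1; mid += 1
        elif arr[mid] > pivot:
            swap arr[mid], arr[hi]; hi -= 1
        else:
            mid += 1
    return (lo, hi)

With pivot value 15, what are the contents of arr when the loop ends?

pivot = 15; lo=0, mid=0, hi=11
arr[mid]=7<15: swap arr[0],arr[0]; lo=1,mid=1 → 7 2 15 -3 5 -2 12 10 8 1 14 9
arr[mid]=2<15: swap arr[1],arr[1]; lo=2,mid=2 → 7 2 15 -3 5 -2 12 10 8 1 14 9
arr[mid]=15=15: mid=3
arr[mid]=-3<15: swap arr[2],arr[3]; lo=3,mid=4 → 7 2 -3 15 5 -2 12 10 8 1 14 9
arr[mid]=5<15: swap arr[3],arr[4]; lo=4,mid=5 → 7 2 -3 5 15 -2 12 10 8 1 14 9
arr[mid]=-2<15: swap arr[4],arr[5]; lo=5,mid=6 → 7 2 -3 5 -2 15 12 10 8 1 14 9
arr[mid]=12<15: swap arr[5],arr[6]; lo=6,mid=7 → 7 2 -3 5 -2 12 15 10 8 1 14 9
arr[mid]=10<15: swap arr[6],arr[7]; lo=7,mid=8 → 7 2 -3 5 -2 12 10 15 8 1 14 9
arr[mid]=8<15: swap arr[7],arr[8]; lo=8,mid=9 → 7 2 -3 5 -2 12 10 8 15 1 14 9
arr[mid]=1<15: swap arr[8],arr[9]; lo=9,mid=10 → 7 2 -3 5 -2 12 10 8 1 15 14 9
arr[mid]=14<15: swap arr[9],arr[10]; lo=10,mid=11 → 7 2 -3 5 -2 12 10 8 1 14 15 9
arr[mid]=9<15: swap arr[10],arr[11]; lo=11,mid=12 → 7 2 -3 5 -2 12 10 8 1 14 9 15
end: lo=11, hi=11; arr = 7 2 -3 5 -2 12 10 8 1 14 9 15

7 2 -3 5 -2 12 10 8 1 14 9 15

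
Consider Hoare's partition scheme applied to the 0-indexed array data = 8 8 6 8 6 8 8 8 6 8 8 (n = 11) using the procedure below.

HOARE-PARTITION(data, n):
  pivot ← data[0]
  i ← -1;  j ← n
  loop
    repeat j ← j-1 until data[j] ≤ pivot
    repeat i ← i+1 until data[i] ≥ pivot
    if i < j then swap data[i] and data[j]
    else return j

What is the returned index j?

6

pivot=8
j stops at 10 (8), i stops at 0 (8); swap ⇒ 8 8 6 8 6 8 8 8 6 8 8
j stops at 9 (8), i stops at 1 (8); swap ⇒ 8 8 6 8 6 8 8 8 6 8 8
j stops at 8 (6), i stops at 3 (8); swap ⇒ 8 8 6 6 6 8 8 8 8 8 8
j stops at 7 (8), i stops at 5 (8); swap ⇒ 8 8 6 6 6 8 8 8 8 8 8
j stops at 6, i stops at 6; i≥j ⇒ return 6. data=8 8 6 6 6 8 8 8 8 8 8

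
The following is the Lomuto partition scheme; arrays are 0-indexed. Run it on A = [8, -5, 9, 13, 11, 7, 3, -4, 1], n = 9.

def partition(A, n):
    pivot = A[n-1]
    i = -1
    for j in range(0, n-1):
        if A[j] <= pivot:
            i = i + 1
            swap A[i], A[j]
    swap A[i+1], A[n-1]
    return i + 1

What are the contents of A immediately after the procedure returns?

pivot = A[8] = 1; i = -1
j=0: A[0]=8 > 1 → no swap
j=1: A[1]=-5 ≤ 1 → i=0, swap A[0],A[1] → [-5, 8, 9, 13, 11, 7, 3, -4, 1]
j=2: A[2]=9 > 1 → no swap
j=3: A[3]=13 > 1 → no swap
j=4: A[4]=11 > 1 → no swap
j=5: A[5]=7 > 1 → no swap
j=6: A[6]=3 > 1 → no swap
j=7: A[7]=-4 ≤ 1 → i=1, swap A[1],A[7] → [-5, -4, 9, 13, 11, 7, 3, 8, 1]
final swap A[2],A[8] → [-5, -4, 1, 13, 11, 7, 3, 8, 9]; return 2

[-5, -4, 1, 13, 11, 7, 3, 8, 9]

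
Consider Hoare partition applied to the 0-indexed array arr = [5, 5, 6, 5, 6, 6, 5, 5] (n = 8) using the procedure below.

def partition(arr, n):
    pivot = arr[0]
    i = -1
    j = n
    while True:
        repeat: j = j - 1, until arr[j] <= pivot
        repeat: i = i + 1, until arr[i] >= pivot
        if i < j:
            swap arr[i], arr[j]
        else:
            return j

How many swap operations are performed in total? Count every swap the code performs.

3

pivot=5
j stops at 7 (5), i stops at 0 (5); swap ⇒ [5, 5, 6, 5, 6, 6, 5, 5]
j stops at 6 (5), i stops at 1 (5); swap ⇒ [5, 5, 6, 5, 6, 6, 5, 5]
j stops at 3 (5), i stops at 2 (6); swap ⇒ [5, 5, 5, 6, 6, 6, 5, 5]
j stops at 2, i stops at 3; i≥j ⇒ return 2. arr=[5, 5, 5, 6, 6, 6, 5, 5]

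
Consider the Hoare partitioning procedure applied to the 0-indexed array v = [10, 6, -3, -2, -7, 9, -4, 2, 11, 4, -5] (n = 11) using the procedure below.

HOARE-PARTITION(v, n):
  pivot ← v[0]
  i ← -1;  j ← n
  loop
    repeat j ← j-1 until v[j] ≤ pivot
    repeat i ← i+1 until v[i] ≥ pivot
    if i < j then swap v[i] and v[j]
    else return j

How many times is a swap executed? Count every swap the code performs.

2

pivot=10
j stops at 10 (-5), i stops at 0 (10); swap ⇒ [-5, 6, -3, -2, -7, 9, -4, 2, 11, 4, 10]
j stops at 9 (4), i stops at 8 (11); swap ⇒ [-5, 6, -3, -2, -7, 9, -4, 2, 4, 11, 10]
j stops at 8, i stops at 9; i≥j ⇒ return 8. v=[-5, 6, -3, -2, -7, 9, -4, 2, 4, 11, 10]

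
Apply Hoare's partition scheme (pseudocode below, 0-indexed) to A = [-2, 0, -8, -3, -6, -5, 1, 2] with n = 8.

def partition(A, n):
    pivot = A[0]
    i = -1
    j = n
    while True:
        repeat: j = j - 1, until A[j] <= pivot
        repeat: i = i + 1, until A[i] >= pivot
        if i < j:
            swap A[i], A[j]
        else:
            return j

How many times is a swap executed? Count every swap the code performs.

2

pivot=-2
j stops at 5 (-5), i stops at 0 (-2); swap ⇒ [-5, 0, -8, -3, -6, -2, 1, 2]
j stops at 4 (-6), i stops at 1 (0); swap ⇒ [-5, -6, -8, -3, 0, -2, 1, 2]
j stops at 3, i stops at 4; i≥j ⇒ return 3. A=[-5, -6, -8, -3, 0, -2, 1, 2]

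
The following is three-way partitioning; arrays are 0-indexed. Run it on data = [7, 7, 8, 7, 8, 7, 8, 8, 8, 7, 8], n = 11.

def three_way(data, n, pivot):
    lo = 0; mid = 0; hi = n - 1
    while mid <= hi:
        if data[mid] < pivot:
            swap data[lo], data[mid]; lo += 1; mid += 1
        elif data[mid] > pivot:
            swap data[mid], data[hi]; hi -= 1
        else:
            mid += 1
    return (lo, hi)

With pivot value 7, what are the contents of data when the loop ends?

lo=0 mid=0 hi=10
7=7: mid=1
7=7: mid=2
8>7: swap(2,10), hi=9 ⇒ [7, 7, 8, 7, 8, 7, 8, 8, 8, 7, 8]
8>7: swap(2,9), hi=8 ⇒ [7, 7, 7, 7, 8, 7, 8, 8, 8, 8, 8]
7=7: mid=3
7=7: mid=4
8>7: swap(4,8), hi=7 ⇒ [7, 7, 7, 7, 8, 7, 8, 8, 8, 8, 8]
8>7: swap(4,7), hi=6 ⇒ [7, 7, 7, 7, 8, 7, 8, 8, 8, 8, 8]
8>7: swap(4,6), hi=5 ⇒ [7, 7, 7, 7, 8, 7, 8, 8, 8, 8, 8]
8>7: swap(4,5), hi=4 ⇒ [7, 7, 7, 7, 7, 8, 8, 8, 8, 8, 8]
7=7: mid=5
done. lo=0 hi=4; data=[7, 7, 7, 7, 7, 8, 8, 8, 8, 8, 8]

[7, 7, 7, 7, 7, 8, 8, 8, 8, 8, 8]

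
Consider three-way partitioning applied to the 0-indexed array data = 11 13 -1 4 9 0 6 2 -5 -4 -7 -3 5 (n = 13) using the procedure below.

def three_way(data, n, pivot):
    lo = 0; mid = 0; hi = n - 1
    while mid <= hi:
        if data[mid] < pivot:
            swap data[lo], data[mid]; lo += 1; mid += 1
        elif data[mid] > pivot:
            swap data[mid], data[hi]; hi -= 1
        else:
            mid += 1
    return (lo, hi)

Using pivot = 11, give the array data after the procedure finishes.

5 -1 4 9 0 6 2 -5 -4 -7 -3 11 13

pivot = 11; lo=0, mid=0, hi=12
data[mid]=11=11: mid=1
data[mid]=13>11: swap data[1],data[12]; hi=11 → 11 5 -1 4 9 0 6 2 -5 -4 -7 -3 13
data[mid]=5<11: swap data[0],data[1]; lo=1,mid=2 → 5 11 -1 4 9 0 6 2 -5 -4 -7 -3 13
data[mid]=-1<11: swap data[1],data[2]; lo=2,mid=3 → 5 -1 11 4 9 0 6 2 -5 -4 -7 -3 13
data[mid]=4<11: swap data[2],data[3]; lo=3,mid=4 → 5 -1 4 11 9 0 6 2 -5 -4 -7 -3 13
data[mid]=9<11: swap data[3],data[4]; lo=4,mid=5 → 5 -1 4 9 11 0 6 2 -5 -4 -7 -3 13
data[mid]=0<11: swap data[4],data[5]; lo=5,mid=6 → 5 -1 4 9 0 11 6 2 -5 -4 -7 -3 13
data[mid]=6<11: swap data[5],data[6]; lo=6,mid=7 → 5 -1 4 9 0 6 11 2 -5 -4 -7 -3 13
data[mid]=2<11: swap data[6],data[7]; lo=7,mid=8 → 5 -1 4 9 0 6 2 11 -5 -4 -7 -3 13
data[mid]=-5<11: swap data[7],data[8]; lo=8,mid=9 → 5 -1 4 9 0 6 2 -5 11 -4 -7 -3 13
data[mid]=-4<11: swap data[8],data[9]; lo=9,mid=10 → 5 -1 4 9 0 6 2 -5 -4 11 -7 -3 13
data[mid]=-7<11: swap data[9],data[10]; lo=10,mid=11 → 5 -1 4 9 0 6 2 -5 -4 -7 11 -3 13
data[mid]=-3<11: swap data[10],data[11]; lo=11,mid=12 → 5 -1 4 9 0 6 2 -5 -4 -7 -3 11 13
end: lo=11, hi=11; data = 5 -1 4 9 0 6 2 -5 -4 -7 -3 11 13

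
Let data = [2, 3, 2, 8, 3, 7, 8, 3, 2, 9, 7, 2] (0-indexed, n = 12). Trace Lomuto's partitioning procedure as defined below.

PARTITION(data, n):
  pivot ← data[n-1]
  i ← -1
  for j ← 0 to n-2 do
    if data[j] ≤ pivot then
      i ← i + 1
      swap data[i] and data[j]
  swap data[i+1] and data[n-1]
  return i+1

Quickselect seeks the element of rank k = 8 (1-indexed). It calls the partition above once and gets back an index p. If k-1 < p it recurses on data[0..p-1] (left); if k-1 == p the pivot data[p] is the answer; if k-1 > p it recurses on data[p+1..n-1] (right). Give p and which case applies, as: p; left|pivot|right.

3; right

pivot = data[11] = 2; i = -1
j=0: data[0]=2 ≤ 2 → i=0, swap data[0],data[0] (no change) → [2, 3, 2, 8, 3, 7, 8, 3, 2, 9, 7, 2]
j=1: data[1]=3 > 2 → no swap
j=2: data[2]=2 ≤ 2 → i=1, swap data[1],data[2] → [2, 2, 3, 8, 3, 7, 8, 3, 2, 9, 7, 2]
j=3: data[3]=8 > 2 → no swap
j=4: data[4]=3 > 2 → no swap
j=5: data[5]=7 > 2 → no swap
j=6: data[6]=8 > 2 → no swap
j=7: data[7]=3 > 2 → no swap
j=8: data[8]=2 ≤ 2 → i=2, swap data[2],data[8] → [2, 2, 2, 8, 3, 7, 8, 3, 3, 9, 7, 2]
j=9: data[9]=9 > 2 → no swap
j=10: data[10]=7 > 2 → no swap
final swap data[3],data[11] → [2, 2, 2, 2, 3, 7, 8, 3, 3, 9, 7, 8]; return 3
p = 3; k-1 = 7 > 3 ⇒ right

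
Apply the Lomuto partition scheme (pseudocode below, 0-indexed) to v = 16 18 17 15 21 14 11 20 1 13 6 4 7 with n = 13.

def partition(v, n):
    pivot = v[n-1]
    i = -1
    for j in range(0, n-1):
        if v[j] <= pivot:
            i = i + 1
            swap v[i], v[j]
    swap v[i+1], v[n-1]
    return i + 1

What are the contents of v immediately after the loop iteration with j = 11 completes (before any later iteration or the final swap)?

1 6 4 15 21 14 11 20 16 13 18 17 7

pivot=7, i=-1
j=0: 16>7, skip
j=1: 18>7, skip
j=2: 17>7, skip
j=3: 15>7, skip
j=4: 21>7, skip
j=5: 14>7, skip
j=6: 11>7, skip
j=7: 20>7, skip
j=8: 1≤7, i=0, swap(0,8) ⇒ 1 18 17 15 21 14 11 20 16 13 6 4 7
j=9: 13>7, skip
j=10: 6≤7, i=1, swap(1,10) ⇒ 1 6 17 15 21 14 11 20 16 13 18 4 7
j=11: 4≤7, i=2, swap(2,11) ⇒ 1 6 4 15 21 14 11 20 16 13 18 17 7
(after j=11) v = 1 6 4 15 21 14 11 20 16 13 18 17 7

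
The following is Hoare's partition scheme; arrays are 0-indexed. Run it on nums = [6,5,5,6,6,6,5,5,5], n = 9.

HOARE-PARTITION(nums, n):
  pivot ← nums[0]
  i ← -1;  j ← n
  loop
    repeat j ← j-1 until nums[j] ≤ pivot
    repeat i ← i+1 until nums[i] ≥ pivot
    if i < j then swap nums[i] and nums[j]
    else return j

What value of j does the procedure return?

5

pivot = nums[0] = 6; i = -1, j = 9
j→8 (nums[8]=5≤6), i→0 (nums[0]=6≥6); i<j, swap → [5,5,5,6,6,6,5,5,6]
j→7 (nums[7]=5≤6), i→3 (nums[3]=6≥6); i<j, swap → [5,5,5,5,6,6,5,6,6]
j→6 (nums[6]=5≤6), i→4 (nums[4]=6≥6); i<j, swap → [5,5,5,5,5,6,6,6,6]
j→5, i→5; i≥j, return j=5. nums = [5,5,5,5,5,6,6,6,6]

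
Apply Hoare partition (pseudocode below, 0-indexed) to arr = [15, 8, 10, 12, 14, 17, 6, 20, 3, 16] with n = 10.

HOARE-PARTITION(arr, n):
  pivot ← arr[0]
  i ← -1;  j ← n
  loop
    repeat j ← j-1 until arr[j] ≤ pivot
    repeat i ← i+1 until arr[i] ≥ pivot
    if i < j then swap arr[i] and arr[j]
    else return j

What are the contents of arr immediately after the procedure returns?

pivot = arr[0] = 15; i = -1, j = 10
j→8 (arr[8]=3≤15), i→0 (arr[0]=15≥15); i<j, swap → [3, 8, 10, 12, 14, 17, 6, 20, 15, 16]
j→6 (arr[6]=6≤15), i→5 (arr[5]=17≥15); i<j, swap → [3, 8, 10, 12, 14, 6, 17, 20, 15, 16]
j→5, i→6; i≥j, return j=5. arr = [3, 8, 10, 12, 14, 6, 17, 20, 15, 16]

[3, 8, 10, 12, 14, 6, 17, 20, 15, 16]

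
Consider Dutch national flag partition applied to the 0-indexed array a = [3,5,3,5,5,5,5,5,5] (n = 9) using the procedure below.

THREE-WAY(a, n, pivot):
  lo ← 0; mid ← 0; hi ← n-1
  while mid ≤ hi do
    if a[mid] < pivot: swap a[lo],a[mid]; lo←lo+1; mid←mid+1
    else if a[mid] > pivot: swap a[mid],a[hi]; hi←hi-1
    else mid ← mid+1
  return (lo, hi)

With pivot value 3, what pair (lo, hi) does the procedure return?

(0, 1)

pivot = 3; lo=0, mid=0, hi=8
a[mid]=3=3: mid=1
a[mid]=5>3: swap a[1],a[8]; hi=7 → [3,5,3,5,5,5,5,5,5]
a[mid]=5>3: swap a[1],a[7]; hi=6 → [3,5,3,5,5,5,5,5,5]
a[mid]=5>3: swap a[1],a[6]; hi=5 → [3,5,3,5,5,5,5,5,5]
a[mid]=5>3: swap a[1],a[5]; hi=4 → [3,5,3,5,5,5,5,5,5]
a[mid]=5>3: swap a[1],a[4]; hi=3 → [3,5,3,5,5,5,5,5,5]
a[mid]=5>3: swap a[1],a[3]; hi=2 → [3,5,3,5,5,5,5,5,5]
a[mid]=5>3: swap a[1],a[2]; hi=1 → [3,3,5,5,5,5,5,5,5]
a[mid]=3=3: mid=2
end: lo=0, hi=1; a = [3,3,5,5,5,5,5,5,5]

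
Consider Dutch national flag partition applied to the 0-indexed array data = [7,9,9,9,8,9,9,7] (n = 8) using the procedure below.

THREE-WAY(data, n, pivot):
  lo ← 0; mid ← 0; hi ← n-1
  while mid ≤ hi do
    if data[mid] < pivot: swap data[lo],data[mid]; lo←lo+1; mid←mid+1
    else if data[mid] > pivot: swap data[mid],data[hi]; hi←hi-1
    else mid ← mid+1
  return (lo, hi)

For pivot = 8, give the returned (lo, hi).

pivot = 8; lo=0, mid=0, hi=7
data[mid]=7<8: swap data[0],data[0]; lo=1,mid=1 → [7,9,9,9,8,9,9,7]
data[mid]=9>8: swap data[1],data[7]; hi=6 → [7,7,9,9,8,9,9,9]
data[mid]=7<8: swap data[1],data[1]; lo=2,mid=2 → [7,7,9,9,8,9,9,9]
data[mid]=9>8: swap data[2],data[6]; hi=5 → [7,7,9,9,8,9,9,9]
data[mid]=9>8: swap data[2],data[5]; hi=4 → [7,7,9,9,8,9,9,9]
data[mid]=9>8: swap data[2],data[4]; hi=3 → [7,7,8,9,9,9,9,9]
data[mid]=8=8: mid=3
data[mid]=9>8: swap data[3],data[3]; hi=2 → [7,7,8,9,9,9,9,9]
end: lo=2, hi=2; data = [7,7,8,9,9,9,9,9]

(2, 2)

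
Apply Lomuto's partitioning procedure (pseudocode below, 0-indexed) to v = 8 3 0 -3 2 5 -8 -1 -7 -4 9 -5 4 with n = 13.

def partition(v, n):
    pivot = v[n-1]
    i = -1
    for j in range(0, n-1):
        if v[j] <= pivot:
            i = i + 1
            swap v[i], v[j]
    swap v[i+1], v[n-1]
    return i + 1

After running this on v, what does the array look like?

pivot = v[12] = 4; i = -1
j=0: v[0]=8 > 4 → no swap
j=1: v[1]=3 ≤ 4 → i=0, swap v[0],v[1] → 3 8 0 -3 2 5 -8 -1 -7 -4 9 -5 4
j=2: v[2]=0 ≤ 4 → i=1, swap v[1],v[2] → 3 0 8 -3 2 5 -8 -1 -7 -4 9 -5 4
j=3: v[3]=-3 ≤ 4 → i=2, swap v[2],v[3] → 3 0 -3 8 2 5 -8 -1 -7 -4 9 -5 4
j=4: v[4]=2 ≤ 4 → i=3, swap v[3],v[4] → 3 0 -3 2 8 5 -8 -1 -7 -4 9 -5 4
j=5: v[5]=5 > 4 → no swap
j=6: v[6]=-8 ≤ 4 → i=4, swap v[4],v[6] → 3 0 -3 2 -8 5 8 -1 -7 -4 9 -5 4
j=7: v[7]=-1 ≤ 4 → i=5, swap v[5],v[7] → 3 0 -3 2 -8 -1 8 5 -7 -4 9 -5 4
j=8: v[8]=-7 ≤ 4 → i=6, swap v[6],v[8] → 3 0 -3 2 -8 -1 -7 5 8 -4 9 -5 4
j=9: v[9]=-4 ≤ 4 → i=7, swap v[7],v[9] → 3 0 -3 2 -8 -1 -7 -4 8 5 9 -5 4
j=10: v[10]=9 > 4 → no swap
j=11: v[11]=-5 ≤ 4 → i=8, swap v[8],v[11] → 3 0 -3 2 -8 -1 -7 -4 -5 5 9 8 4
final swap v[9],v[12] → 3 0 -3 2 -8 -1 -7 -4 -5 4 9 8 5; return 9

3 0 -3 2 -8 -1 -7 -4 -5 4 9 8 5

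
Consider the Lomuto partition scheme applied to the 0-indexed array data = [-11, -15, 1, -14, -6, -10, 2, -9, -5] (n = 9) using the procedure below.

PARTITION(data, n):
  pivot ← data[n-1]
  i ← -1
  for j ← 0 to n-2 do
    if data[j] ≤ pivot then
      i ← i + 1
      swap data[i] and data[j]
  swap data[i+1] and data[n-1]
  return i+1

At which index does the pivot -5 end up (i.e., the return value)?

6

pivot=-5, i=-1
j=0: -11≤-5, i=0, swap(0,0) ⇒ [-11, -15, 1, -14, -6, -10, 2, -9, -5]
j=1: -15≤-5, i=1, swap(1,1) ⇒ [-11, -15, 1, -14, -6, -10, 2, -9, -5]
j=2: 1>-5, skip
j=3: -14≤-5, i=2, swap(2,3) ⇒ [-11, -15, -14, 1, -6, -10, 2, -9, -5]
j=4: -6≤-5, i=3, swap(3,4) ⇒ [-11, -15, -14, -6, 1, -10, 2, -9, -5]
j=5: -10≤-5, i=4, swap(4,5) ⇒ [-11, -15, -14, -6, -10, 1, 2, -9, -5]
j=6: 2>-5, skip
j=7: -9≤-5, i=5, swap(5,7) ⇒ [-11, -15, -14, -6, -10, -9, 2, 1, -5]
swap(6,8) ⇒ [-11, -15, -14, -6, -10, -9, -5, 1, 2]; return 6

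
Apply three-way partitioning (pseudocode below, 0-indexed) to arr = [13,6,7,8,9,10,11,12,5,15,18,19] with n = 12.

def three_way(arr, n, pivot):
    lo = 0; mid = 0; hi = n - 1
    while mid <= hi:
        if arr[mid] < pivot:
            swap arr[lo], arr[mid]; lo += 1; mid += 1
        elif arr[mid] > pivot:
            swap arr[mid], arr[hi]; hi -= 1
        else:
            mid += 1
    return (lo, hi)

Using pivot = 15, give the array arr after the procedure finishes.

[13,6,7,8,9,10,11,12,5,15,19,18]

lo=0 mid=0 hi=11
13<15: swap(0,0), lo=1 mid=1 ⇒ [13,6,7,8,9,10,11,12,5,15,18,19]
6<15: swap(1,1), lo=2 mid=2 ⇒ [13,6,7,8,9,10,11,12,5,15,18,19]
7<15: swap(2,2), lo=3 mid=3 ⇒ [13,6,7,8,9,10,11,12,5,15,18,19]
8<15: swap(3,3), lo=4 mid=4 ⇒ [13,6,7,8,9,10,11,12,5,15,18,19]
9<15: swap(4,4), lo=5 mid=5 ⇒ [13,6,7,8,9,10,11,12,5,15,18,19]
10<15: swap(5,5), lo=6 mid=6 ⇒ [13,6,7,8,9,10,11,12,5,15,18,19]
11<15: swap(6,6), lo=7 mid=7 ⇒ [13,6,7,8,9,10,11,12,5,15,18,19]
12<15: swap(7,7), lo=8 mid=8 ⇒ [13,6,7,8,9,10,11,12,5,15,18,19]
5<15: swap(8,8), lo=9 mid=9 ⇒ [13,6,7,8,9,10,11,12,5,15,18,19]
15=15: mid=10
18>15: swap(10,11), hi=10 ⇒ [13,6,7,8,9,10,11,12,5,15,19,18]
19>15: swap(10,10), hi=9 ⇒ [13,6,7,8,9,10,11,12,5,15,19,18]
done. lo=9 hi=9; arr=[13,6,7,8,9,10,11,12,5,15,19,18]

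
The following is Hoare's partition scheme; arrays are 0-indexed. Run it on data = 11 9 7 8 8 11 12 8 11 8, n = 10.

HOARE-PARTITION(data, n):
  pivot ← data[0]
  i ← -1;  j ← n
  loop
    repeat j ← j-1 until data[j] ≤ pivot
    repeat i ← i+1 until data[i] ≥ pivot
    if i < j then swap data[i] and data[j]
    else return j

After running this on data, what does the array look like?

pivot = data[0] = 11; i = -1, j = 10
j→9 (data[9]=8≤11), i→0 (data[0]=11≥11); i<j, swap → 8 9 7 8 8 11 12 8 11 11
j→8 (data[8]=11≤11), i→5 (data[5]=11≥11); i<j, swap → 8 9 7 8 8 11 12 8 11 11
j→7 (data[7]=8≤11), i→6 (data[6]=12≥11); i<j, swap → 8 9 7 8 8 11 8 12 11 11
j→6, i→7; i≥j, return j=6. data = 8 9 7 8 8 11 8 12 11 11

8 9 7 8 8 11 8 12 11 11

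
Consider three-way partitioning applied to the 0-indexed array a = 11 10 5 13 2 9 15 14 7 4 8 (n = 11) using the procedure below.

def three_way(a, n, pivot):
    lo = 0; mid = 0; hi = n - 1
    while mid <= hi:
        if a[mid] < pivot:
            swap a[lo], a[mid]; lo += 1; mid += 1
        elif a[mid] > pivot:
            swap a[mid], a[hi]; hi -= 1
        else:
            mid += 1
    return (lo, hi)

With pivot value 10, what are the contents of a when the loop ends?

pivot = 10; lo=0, mid=0, hi=10
a[mid]=11>10: swap a[0],a[10]; hi=9 → 8 10 5 13 2 9 15 14 7 4 11
a[mid]=8<10: swap a[0],a[0]; lo=1,mid=1 → 8 10 5 13 2 9 15 14 7 4 11
a[mid]=10=10: mid=2
a[mid]=5<10: swap a[1],a[2]; lo=2,mid=3 → 8 5 10 13 2 9 15 14 7 4 11
a[mid]=13>10: swap a[3],a[9]; hi=8 → 8 5 10 4 2 9 15 14 7 13 11
a[mid]=4<10: swap a[2],a[3]; lo=3,mid=4 → 8 5 4 10 2 9 15 14 7 13 11
a[mid]=2<10: swap a[3],a[4]; lo=4,mid=5 → 8 5 4 2 10 9 15 14 7 13 11
a[mid]=9<10: swap a[4],a[5]; lo=5,mid=6 → 8 5 4 2 9 10 15 14 7 13 11
a[mid]=15>10: swap a[6],a[8]; hi=7 → 8 5 4 2 9 10 7 14 15 13 11
a[mid]=7<10: swap a[5],a[6]; lo=6,mid=7 → 8 5 4 2 9 7 10 14 15 13 11
a[mid]=14>10: swap a[7],a[7]; hi=6 → 8 5 4 2 9 7 10 14 15 13 11
end: lo=6, hi=6; a = 8 5 4 2 9 7 10 14 15 13 11

8 5 4 2 9 7 10 14 15 13 11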